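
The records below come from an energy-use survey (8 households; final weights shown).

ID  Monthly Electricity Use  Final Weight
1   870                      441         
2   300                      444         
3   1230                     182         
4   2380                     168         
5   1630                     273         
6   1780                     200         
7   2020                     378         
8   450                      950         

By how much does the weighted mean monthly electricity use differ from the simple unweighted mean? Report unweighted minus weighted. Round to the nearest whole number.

301

Unweighted sum = 10660
Unweighted mean = 10660 / 8 = 1332.5
Weighted sum = 870×441 + 300×444 + 1230×182 + 2380×168 + 1630×273 + 1780×200 + 2020×378 + 450×950
  = 383670 + 133200 + 223860 + 399840 + 444990 + 356000 + 763560 + 427500 = 3132620
Sum of weights = 441 + 444 + 182 + 168 + 273 + 200 + 378 + 950 = 3036
Weighted mean = 3132620 / 3036 = 1031.8248
Difference (unweighted minus weighted) = 300.67523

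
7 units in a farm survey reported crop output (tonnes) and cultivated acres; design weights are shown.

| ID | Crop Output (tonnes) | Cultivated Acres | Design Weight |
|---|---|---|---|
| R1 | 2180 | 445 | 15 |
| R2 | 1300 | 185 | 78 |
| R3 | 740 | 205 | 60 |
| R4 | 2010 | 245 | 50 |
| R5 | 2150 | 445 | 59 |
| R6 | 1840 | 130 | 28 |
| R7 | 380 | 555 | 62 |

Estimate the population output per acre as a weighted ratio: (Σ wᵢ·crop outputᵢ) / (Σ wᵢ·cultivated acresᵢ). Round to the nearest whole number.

Σ wᵢ·y = 2180×15 + 1300×78 + 740×60 + 2010×50 + 2150×59 + 1840×28 + 380×62
  = 32700 + 101400 + 44400 + 100500 + 126850 + 51520 + 23560 = 480930
Σ wᵢ·x = 445×15 + 185×78 + 205×60 + 245×50 + 445×59 + 130×28 + 555×62
  = 6675 + 14430 + 12300 + 12250 + 26255 + 3640 + 34410 = 109960
Ratio = 480930 / 109960 = 4.3736813

4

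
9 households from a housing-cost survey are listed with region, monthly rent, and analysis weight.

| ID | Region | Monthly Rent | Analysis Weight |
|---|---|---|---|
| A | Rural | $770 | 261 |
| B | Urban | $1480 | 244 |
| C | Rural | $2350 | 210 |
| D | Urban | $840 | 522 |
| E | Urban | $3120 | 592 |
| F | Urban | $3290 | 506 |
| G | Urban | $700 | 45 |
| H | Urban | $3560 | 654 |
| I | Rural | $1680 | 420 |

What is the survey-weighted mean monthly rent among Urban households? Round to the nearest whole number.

2603

Urban rows: B, D, E, F, G, H
Weighted sum = 1480×244 + 840×522 + 3120×592 + 3290×506 + 700×45 + 3560×654
  = 361120 + 438480 + 1847040 + 1664740 + 31500 + 2328240 = 6671120
Sum of weights = 2563
Weighted mean = 6671120 / 2563 = 2602.856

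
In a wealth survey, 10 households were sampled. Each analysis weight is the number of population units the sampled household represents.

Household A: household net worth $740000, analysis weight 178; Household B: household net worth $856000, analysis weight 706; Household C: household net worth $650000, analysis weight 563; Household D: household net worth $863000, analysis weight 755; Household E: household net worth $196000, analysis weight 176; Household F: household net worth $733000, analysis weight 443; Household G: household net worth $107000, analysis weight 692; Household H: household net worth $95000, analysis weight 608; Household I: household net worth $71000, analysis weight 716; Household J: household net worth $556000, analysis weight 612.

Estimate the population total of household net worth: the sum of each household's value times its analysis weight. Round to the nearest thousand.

Weighted total = 740000×178 + 856000×706 + 650000×563 + 863000×755 + 196000×176 + 733000×443 + 107000×692 + 95000×608 + 71000×716 + 556000×612
  = 131720000 + 604336000 + 365950000 + 651565000 + 34496000 + 324719000 + 74044000 + 57760000 + 50836000 + 340272000 = 2635698000

2635698000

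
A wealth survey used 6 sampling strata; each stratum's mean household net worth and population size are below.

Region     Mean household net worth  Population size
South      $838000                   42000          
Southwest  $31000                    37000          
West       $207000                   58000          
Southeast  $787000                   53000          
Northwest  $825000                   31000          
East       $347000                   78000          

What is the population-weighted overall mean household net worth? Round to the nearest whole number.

477261

Σ Nₕ·x̄ₕ = 838000×42000 + 31000×37000 + 207000×58000 + 787000×53000 + 825000×31000 + 347000×78000
  = 142701000000
Σ Nₕ = 299000
Overall mean = 142701000000 / 299000 = 477260.87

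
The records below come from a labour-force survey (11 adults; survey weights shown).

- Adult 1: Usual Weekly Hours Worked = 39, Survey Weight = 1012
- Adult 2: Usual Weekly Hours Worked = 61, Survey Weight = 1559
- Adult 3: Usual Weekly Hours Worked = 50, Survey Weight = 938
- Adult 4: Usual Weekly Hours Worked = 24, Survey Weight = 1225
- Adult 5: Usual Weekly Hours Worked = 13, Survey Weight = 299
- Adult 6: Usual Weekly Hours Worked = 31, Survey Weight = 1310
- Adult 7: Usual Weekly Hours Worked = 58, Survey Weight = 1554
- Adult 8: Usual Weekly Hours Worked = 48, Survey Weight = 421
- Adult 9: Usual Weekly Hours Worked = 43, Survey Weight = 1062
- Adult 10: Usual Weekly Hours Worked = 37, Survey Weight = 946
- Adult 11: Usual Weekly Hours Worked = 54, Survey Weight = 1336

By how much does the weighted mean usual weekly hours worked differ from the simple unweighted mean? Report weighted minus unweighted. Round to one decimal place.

2.8

Unweighted sum = 39 + 61 + 50 + 24 + 13 + 31 + 58 + 48 + 43 + 37 + 54 = 458
Unweighted mean = 458 / 11 = 41.636364
Weighted sum = 39×1012 + 61×1559 + 50×938 + 24×1225 + 13×299 + 31×1310 + 58×1554 + 48×421 + 43×1062 + 37×946 + 54×1336
  = 39468 + 95099 + 46900 + 29400 + 3887 + 40610 + 90132 + 20208 + 45666 + 35002 + 72144 = 518516
Sum of weights = 11662
Weighted mean = 518516 / 11662 = 44.462013
Difference (weighted minus unweighted) = 2.8256497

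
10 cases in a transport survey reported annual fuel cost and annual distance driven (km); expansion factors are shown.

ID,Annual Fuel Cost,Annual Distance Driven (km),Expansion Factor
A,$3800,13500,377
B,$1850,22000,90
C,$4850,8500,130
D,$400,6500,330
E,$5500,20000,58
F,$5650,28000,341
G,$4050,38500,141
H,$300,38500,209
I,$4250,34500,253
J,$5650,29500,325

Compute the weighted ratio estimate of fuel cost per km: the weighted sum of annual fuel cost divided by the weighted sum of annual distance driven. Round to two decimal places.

Σ wᵢ·y = 3800×377 + 1850×90 + 4850×130 + 400×330 + 5500×58 + 5650×341 + 4050×141 + 300×209 + 4250×253 + 5650×325
  = 1432600 + 166500 + 630500 + 132000 + 319000 + 1926650 + 571050 + 62700 + 1075250 + 1836250 = 8152500
Σ wᵢ·x = 52818500
Ratio = 8152500 / 52818500 = 0.15434933

0.15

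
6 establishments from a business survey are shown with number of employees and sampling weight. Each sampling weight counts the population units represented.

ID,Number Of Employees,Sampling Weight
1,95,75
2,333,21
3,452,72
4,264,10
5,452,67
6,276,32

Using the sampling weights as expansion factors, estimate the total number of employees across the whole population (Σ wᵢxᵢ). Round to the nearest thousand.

88000

Weighted total = 95×75 + 333×21 + 452×72 + 264×10 + 452×67 + 276×32
  = 88418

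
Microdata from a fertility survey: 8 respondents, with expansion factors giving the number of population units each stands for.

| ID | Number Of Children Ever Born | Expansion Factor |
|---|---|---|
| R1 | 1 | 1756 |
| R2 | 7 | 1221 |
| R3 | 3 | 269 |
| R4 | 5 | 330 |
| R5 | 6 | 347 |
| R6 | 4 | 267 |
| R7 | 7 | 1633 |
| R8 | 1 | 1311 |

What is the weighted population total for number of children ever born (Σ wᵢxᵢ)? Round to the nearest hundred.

28700

Weighted total = 1×1756 + 7×1221 + 3×269 + 5×330 + 6×347 + 4×267 + 7×1633 + 1×1311
  = 1756 + 8547 + 807 + 1650 + 2082 + 1068 + 11431 + 1311 = 28652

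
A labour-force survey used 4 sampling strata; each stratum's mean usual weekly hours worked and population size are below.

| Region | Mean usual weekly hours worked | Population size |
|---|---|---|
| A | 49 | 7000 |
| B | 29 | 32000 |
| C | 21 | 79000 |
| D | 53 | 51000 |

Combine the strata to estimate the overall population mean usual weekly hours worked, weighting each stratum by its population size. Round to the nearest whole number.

Σ Nₕ·x̄ₕ = 5633000
Σ Nₕ = 7000 + 32000 + 79000 + 51000 = 169000
Overall mean = 5633000 / 169000 = 33.331361

33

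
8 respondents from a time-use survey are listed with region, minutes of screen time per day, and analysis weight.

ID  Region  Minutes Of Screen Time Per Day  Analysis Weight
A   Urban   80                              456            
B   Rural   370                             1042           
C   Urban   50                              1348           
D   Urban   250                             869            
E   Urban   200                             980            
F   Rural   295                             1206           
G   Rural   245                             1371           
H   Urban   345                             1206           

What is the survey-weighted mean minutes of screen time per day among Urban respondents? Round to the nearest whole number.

192

Urban rows: A, C, D, E, H
Weighted sum = 80×456 + 50×1348 + 250×869 + 200×980 + 345×1206
  = 36480 + 67400 + 217250 + 196000 + 416070 = 933200
Sum of weights = 4859
Weighted mean = 933200 / 4859 = 192.05598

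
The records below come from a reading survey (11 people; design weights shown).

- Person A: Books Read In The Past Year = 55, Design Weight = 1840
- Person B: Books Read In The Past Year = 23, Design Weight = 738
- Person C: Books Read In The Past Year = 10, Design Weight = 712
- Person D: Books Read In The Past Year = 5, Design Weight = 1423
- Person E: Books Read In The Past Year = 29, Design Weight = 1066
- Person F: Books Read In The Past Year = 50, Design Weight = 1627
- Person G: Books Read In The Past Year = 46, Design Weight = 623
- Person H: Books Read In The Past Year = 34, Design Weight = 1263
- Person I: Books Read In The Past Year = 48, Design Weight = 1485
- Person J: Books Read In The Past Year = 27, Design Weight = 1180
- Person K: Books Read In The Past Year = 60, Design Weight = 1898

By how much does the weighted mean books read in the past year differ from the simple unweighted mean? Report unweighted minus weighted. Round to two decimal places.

Unweighted sum = 55 + 23 + 10 + 5 + 29 + 50 + 46 + 34 + 48 + 27 + 60 = 387
Unweighted mean = 387 / 11 = 35.181818
Weighted sum = 55×1840 + 23×738 + 10×712 + 5×1423 + 29×1066 + 50×1627 + 46×623 + 34×1263 + 48×1485 + 27×1180 + 60×1898
  = 101200 + 16974 + 7120 + 7115 + 30914 + 81350 + 28658 + 42942 + 71280 + 31860 + 113880 = 533293
Sum of weights = 1840 + 738 + 712 + 1423 + 1066 + 1627 + 623 + 1263 + 1485 + 1180 + 1898 = 13855
Weighted mean = 533293 / 13855 = 38.491014
Difference (unweighted minus weighted) = -3.3091959

-3.31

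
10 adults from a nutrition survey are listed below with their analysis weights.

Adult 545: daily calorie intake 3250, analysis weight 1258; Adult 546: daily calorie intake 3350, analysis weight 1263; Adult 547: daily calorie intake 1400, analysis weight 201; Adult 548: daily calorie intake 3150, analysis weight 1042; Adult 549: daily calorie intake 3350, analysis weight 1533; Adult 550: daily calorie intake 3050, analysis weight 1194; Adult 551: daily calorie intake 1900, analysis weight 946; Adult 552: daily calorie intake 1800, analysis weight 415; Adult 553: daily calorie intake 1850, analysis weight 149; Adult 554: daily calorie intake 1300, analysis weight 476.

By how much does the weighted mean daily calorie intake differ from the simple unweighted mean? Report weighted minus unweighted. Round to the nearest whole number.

403

Unweighted sum = 3250 + 3350 + 1400 + 3150 + 3350 + 3050 + 1900 + 1800 + 1850 + 1300 = 24400
Unweighted mean = 24400 / 10 = 2440
Weighted sum = 3250×1258 + 3350×1263 + 1400×201 + 3150×1042 + 3350×1533 + 3050×1194 + 1900×946 + 1800×415 + 1850×149 + 1300×476
  = 4088500 + 4231050 + 281400 + 3282300 + 5135550 + 3641700 + 1797400 + 747000 + 275650 + 618800 = 24099350
Sum of weights = 1258 + 1263 + 201 + 1042 + 1533 + 1194 + 946 + 415 + 149 + 476 = 8477
Weighted mean = 24099350 / 8477 = 2842.9102
Difference (weighted minus unweighted) = 402.91023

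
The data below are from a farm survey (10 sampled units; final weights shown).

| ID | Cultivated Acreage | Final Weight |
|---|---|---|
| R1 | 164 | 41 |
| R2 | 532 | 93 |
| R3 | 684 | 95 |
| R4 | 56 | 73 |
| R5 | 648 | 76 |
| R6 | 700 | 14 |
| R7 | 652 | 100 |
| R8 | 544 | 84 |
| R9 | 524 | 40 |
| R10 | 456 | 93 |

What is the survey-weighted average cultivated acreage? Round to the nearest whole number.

Weighted sum = 164×41 + 532×93 + 684×95 + 56×73 + 648×76 + 700×14 + 652×100 + 544×84 + 524×40 + 456×93
  = 358580
Sum of weights = 41 + 93 + 95 + 73 + 76 + 14 + 100 + 84 + 40 + 93 = 709
Weighted mean = 358580 / 709 = 505.75458

506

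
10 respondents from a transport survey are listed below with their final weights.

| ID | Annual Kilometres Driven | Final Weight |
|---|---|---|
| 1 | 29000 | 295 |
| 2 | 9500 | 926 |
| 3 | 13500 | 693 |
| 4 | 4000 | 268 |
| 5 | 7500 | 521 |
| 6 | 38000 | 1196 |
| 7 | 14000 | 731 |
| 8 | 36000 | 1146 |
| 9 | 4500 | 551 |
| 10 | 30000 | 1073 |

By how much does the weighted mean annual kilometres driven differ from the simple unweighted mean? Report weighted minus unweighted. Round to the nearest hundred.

3500

Unweighted sum = 29000 + 9500 + 13500 + 4000 + 7500 + 38000 + 14000 + 36000 + 4500 + 30000 = 186000
Unweighted mean = 186000 / 10 = 18600
Weighted sum = 29000×295 + 9500×926 + 13500×693 + 4000×268 + 7500×521 + 38000×1196 + 14000×731 + 36000×1146 + 4500×551 + 30000×1073
  = 163294500
Sum of weights = 7400
Weighted mean = 163294500 / 7400 = 22066.824
Difference (weighted minus unweighted) = 3466.8243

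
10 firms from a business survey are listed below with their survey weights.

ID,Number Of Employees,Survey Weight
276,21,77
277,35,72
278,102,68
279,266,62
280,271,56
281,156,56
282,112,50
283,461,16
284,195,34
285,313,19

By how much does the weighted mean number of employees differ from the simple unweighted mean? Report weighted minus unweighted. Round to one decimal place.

Unweighted sum = 21 + 35 + 102 + 266 + 271 + 156 + 112 + 461 + 195 + 313 = 1932
Unweighted mean = 1932 / 10 = 193.2
Weighted sum = 21×77 + 35×72 + 102×68 + 266×62 + 271×56 + 156×56 + 112×50 + 461×16 + 195×34 + 313×19
  = 77030
Sum of weights = 77 + 72 + 68 + 62 + 56 + 56 + 50 + 16 + 34 + 19 = 510
Weighted mean = 77030 / 510 = 151.03922
Difference (weighted minus unweighted) = -42.160784

-42.2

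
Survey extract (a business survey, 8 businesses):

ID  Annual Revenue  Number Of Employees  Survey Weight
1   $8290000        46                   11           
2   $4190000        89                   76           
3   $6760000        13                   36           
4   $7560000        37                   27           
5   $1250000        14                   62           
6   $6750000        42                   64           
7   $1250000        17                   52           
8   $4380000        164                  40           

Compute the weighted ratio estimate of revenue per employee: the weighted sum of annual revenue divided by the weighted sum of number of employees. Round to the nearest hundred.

Σ wᵢ·y = 8290000×11 + 4190000×76 + 6760000×36 + 7560000×27 + 1250000×62 + 6750000×64 + 1250000×52 + 4380000×40
  = 91190000 + 318440000 + 243360000 + 204120000 + 77500000 + 432000000 + 65000000 + 175200000 = 1606810000
Σ wᵢ·x = 46×11 + 89×76 + 13×36 + 37×27 + 14×62 + 42×64 + 17×52 + 164×40
  = 19737
Ratio = 1606810000 / 19737 = 81411.055

81400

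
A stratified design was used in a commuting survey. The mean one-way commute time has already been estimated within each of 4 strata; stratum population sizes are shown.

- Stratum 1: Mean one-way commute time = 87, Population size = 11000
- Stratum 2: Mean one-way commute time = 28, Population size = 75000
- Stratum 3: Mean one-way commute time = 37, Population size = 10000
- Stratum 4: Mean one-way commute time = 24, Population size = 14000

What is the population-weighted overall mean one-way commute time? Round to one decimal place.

Σ Nₕ·x̄ₕ = 87×11000 + 28×75000 + 37×10000 + 24×14000
  = 3763000
Σ Nₕ = 11000 + 75000 + 10000 + 14000 = 110000
Overall mean = 3763000 / 110000 = 34.209091

34.2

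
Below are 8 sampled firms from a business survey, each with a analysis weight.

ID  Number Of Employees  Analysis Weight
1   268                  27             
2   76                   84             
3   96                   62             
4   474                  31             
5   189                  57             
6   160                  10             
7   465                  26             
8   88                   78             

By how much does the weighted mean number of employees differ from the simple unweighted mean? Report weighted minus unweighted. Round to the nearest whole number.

Unweighted sum = 1816
Unweighted mean = 1816 / 8 = 227
Weighted sum = 268×27 + 76×84 + 96×62 + 474×31 + 189×57 + 160×10 + 465×26 + 88×78
  = 7236 + 6384 + 5952 + 14694 + 10773 + 1600 + 12090 + 6864 = 65593
Sum of weights = 27 + 84 + 62 + 31 + 57 + 10 + 26 + 78 = 375
Weighted mean = 65593 / 375 = 174.91467
Difference (weighted minus unweighted) = -52.085333

-52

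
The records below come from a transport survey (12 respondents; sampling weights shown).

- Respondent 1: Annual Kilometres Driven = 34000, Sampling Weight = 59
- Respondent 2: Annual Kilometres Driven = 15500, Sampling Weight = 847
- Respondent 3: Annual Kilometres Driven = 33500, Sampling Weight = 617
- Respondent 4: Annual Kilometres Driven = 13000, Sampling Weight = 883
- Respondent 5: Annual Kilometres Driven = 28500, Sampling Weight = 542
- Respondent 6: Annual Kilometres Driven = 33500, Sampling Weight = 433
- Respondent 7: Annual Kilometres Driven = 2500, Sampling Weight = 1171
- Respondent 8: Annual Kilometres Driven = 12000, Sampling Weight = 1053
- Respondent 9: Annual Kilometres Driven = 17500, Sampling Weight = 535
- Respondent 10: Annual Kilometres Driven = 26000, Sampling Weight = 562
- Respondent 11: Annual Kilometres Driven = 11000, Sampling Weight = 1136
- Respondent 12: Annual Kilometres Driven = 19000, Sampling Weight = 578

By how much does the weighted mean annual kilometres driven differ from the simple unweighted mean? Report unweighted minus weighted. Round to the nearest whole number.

Unweighted sum = 246000
Unweighted mean = 246000 / 12 = 20500
Weighted sum = 140251500
Sum of weights = 8416
Weighted mean = 140251500 / 8416 = 16664.865
Difference (unweighted minus weighted) = 3835.1355

3835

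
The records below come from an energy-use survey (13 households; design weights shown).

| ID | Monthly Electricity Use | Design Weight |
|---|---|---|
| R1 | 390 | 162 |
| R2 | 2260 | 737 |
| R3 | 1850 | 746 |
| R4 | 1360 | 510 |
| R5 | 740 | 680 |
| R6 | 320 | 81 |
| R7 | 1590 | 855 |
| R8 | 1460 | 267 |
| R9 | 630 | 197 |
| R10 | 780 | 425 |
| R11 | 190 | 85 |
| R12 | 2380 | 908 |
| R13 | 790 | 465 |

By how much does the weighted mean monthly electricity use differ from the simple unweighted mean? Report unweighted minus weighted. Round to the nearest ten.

Unweighted sum = 14740
Unweighted mean = 14740 / 13 = 1133.8462
Weighted sum = 9081040
Sum of weights = 6118
Weighted mean = 9081040 / 6118 = 1484.3151
Difference (unweighted minus weighted) = -350.46898

-350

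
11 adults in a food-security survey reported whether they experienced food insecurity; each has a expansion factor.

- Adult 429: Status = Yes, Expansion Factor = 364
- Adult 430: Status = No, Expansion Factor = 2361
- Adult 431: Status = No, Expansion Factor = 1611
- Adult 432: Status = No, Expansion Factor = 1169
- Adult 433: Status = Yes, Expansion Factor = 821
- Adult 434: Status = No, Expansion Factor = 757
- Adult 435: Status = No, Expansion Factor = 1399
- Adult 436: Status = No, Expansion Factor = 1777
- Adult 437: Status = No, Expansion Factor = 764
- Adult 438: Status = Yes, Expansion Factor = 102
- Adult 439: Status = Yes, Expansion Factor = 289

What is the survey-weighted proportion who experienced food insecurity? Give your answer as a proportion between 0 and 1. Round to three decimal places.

0.138

Sum of weights for 'Yes' = 364 + 821 + 102 + 289 = 1576
Total weight = 364 + 2361 + 1611 + 1169 + 821 + 757 + 1399 + 1777 + 764 + 102 + 289 = 11414
Weighted proportion = 1576 / 11414 = 0.13807605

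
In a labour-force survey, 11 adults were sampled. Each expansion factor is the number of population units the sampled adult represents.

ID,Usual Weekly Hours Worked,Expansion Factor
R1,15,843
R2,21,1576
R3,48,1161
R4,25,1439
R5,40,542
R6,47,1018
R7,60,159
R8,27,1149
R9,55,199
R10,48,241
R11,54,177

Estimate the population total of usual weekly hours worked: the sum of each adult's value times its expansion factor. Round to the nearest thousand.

280000

Weighted total = 15×843 + 21×1576 + 48×1161 + 25×1439 + 40×542 + 47×1018 + 60×159 + 27×1149 + 55×199 + 48×241 + 54×177
  = 12645 + 33096 + 55728 + 35975 + 21680 + 47846 + 9540 + 31023 + 10945 + 11568 + 9558 = 279604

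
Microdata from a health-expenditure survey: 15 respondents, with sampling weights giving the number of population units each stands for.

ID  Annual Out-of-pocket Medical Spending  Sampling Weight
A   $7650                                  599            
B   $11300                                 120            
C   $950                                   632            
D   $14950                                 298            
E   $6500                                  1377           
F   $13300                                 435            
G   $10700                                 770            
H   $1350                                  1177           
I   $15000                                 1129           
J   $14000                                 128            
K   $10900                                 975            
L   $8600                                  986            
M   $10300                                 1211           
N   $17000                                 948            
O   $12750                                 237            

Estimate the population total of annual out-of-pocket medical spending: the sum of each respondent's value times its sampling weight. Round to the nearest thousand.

105003000

Weighted total = 105002950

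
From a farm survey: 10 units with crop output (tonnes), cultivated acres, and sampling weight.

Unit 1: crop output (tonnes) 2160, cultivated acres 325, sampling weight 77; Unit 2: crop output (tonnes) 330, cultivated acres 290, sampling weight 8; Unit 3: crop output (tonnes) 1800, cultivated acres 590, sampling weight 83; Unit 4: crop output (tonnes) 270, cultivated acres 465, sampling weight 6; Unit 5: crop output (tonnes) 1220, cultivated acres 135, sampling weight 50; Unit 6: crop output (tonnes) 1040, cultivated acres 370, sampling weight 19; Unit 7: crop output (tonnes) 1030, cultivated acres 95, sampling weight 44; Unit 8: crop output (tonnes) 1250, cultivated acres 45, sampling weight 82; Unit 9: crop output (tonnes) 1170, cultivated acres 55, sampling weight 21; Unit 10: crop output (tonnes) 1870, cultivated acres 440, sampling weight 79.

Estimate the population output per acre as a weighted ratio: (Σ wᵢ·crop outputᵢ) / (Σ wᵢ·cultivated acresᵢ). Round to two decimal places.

5.27

Σ wᵢ·y = 2160×77 + 330×8 + 1800×83 + 270×6 + 1220×50 + 1040×19 + 1030×44 + 1250×82 + 1170×21 + 1870×79
  = 166320 + 2640 + 149400 + 1620 + 61000 + 19760 + 45320 + 102500 + 24570 + 147730 = 720860
Σ wᵢ·x = 325×77 + 290×8 + 590×83 + 465×6 + 135×50 + 370×19 + 95×44 + 45×82 + 55×21 + 440×79
  = 25025 + 2320 + 48970 + 2790 + 6750 + 7030 + 4180 + 3690 + 1155 + 34760 = 136670
Ratio = 720860 / 136670 = 5.2744567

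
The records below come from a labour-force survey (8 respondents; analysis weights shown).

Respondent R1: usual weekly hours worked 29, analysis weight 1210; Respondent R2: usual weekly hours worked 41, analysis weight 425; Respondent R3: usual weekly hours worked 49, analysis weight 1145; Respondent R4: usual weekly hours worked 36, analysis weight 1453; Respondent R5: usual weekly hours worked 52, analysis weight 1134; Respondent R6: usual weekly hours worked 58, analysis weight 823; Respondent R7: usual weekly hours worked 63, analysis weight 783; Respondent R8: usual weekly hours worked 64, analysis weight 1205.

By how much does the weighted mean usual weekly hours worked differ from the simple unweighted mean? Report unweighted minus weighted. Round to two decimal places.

Unweighted sum = 392
Unweighted mean = 392 / 8 = 49
Weighted sum = 29×1210 + 41×425 + 49×1145 + 36×1453 + 52×1134 + 58×823 + 63×783 + 64×1205
  = 35090 + 17425 + 56105 + 52308 + 58968 + 47734 + 49329 + 77120 = 394079
Sum of weights = 1210 + 425 + 1145 + 1453 + 1134 + 823 + 783 + 1205 = 8178
Weighted mean = 394079 / 8178 = 48.187699
Difference (unweighted minus weighted) = 0.8123013

0.81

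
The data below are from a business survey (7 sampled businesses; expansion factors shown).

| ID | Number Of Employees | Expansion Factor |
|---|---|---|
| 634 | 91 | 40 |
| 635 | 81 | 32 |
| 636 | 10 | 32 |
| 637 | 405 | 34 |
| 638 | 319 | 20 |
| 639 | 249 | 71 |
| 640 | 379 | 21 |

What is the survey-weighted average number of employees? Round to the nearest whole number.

209

Weighted sum = 91×40 + 81×32 + 10×32 + 405×34 + 319×20 + 249×71 + 379×21
  = 3640 + 2592 + 320 + 13770 + 6380 + 17679 + 7959 = 52340
Sum of weights = 40 + 32 + 32 + 34 + 20 + 71 + 21 = 250
Weighted mean = 52340 / 250 = 209.36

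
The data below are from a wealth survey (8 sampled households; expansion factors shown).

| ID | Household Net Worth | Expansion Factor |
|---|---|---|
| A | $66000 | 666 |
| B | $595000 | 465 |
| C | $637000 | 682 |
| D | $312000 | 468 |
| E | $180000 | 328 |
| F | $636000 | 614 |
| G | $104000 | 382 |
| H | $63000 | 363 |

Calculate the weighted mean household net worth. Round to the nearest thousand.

Weighted sum = 66000×666 + 595000×465 + 637000×682 + 312000×468 + 180000×328 + 636000×614 + 104000×382 + 63000×363
  = 43956000 + 276675000 + 434434000 + 146016000 + 59040000 + 390504000 + 39728000 + 22869000 = 1413222000
Sum of weights = 666 + 465 + 682 + 468 + 328 + 614 + 382 + 363 = 3968
Weighted mean = 1413222000 / 3968 = 356154.74

356000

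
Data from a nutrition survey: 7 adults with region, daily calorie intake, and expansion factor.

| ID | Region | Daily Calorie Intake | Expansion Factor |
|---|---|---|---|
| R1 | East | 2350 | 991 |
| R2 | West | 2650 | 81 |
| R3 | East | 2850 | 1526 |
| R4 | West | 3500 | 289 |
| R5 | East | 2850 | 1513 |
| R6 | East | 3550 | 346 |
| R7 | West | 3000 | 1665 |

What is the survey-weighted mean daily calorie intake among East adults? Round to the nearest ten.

2790

East rows: R1, R3, R5, R6
Weighted sum = 12218300
Sum of weights = 991 + 1526 + 1513 + 346 = 4376
Weighted mean = 12218300 / 4376 = 2792.1161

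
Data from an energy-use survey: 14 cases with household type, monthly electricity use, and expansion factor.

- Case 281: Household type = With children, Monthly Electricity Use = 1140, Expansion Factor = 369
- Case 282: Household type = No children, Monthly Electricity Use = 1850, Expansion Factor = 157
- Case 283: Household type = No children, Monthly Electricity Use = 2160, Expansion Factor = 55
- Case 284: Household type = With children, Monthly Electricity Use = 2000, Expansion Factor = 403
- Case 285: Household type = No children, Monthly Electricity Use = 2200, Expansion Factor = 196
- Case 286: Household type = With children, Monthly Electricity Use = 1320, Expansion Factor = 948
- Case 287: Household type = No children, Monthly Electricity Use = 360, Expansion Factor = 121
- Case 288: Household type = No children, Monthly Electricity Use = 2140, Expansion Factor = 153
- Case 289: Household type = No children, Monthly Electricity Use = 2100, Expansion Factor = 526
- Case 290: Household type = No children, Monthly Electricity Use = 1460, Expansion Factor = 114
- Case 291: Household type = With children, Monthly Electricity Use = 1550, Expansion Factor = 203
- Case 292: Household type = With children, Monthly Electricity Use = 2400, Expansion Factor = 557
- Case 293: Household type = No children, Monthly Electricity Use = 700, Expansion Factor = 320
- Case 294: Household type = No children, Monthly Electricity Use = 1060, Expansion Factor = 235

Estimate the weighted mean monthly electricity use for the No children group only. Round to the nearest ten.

No children rows: 282, 283, 285, 287, 288, 289, 290, 293, 294
Weighted sum = 1850×157 + 2160×55 + 2200×196 + 360×121 + 2140×153 + 2100×526 + 1460×114 + 700×320 + 1060×235
  = 290450 + 118800 + 431200 + 43560 + 327420 + 1104600 + 166440 + 224000 + 249100 = 2955570
Sum of weights = 157 + 55 + 196 + 121 + 153 + 526 + 114 + 320 + 235 = 1877
Weighted mean = 2955570 / 1877 = 1574.6244

1570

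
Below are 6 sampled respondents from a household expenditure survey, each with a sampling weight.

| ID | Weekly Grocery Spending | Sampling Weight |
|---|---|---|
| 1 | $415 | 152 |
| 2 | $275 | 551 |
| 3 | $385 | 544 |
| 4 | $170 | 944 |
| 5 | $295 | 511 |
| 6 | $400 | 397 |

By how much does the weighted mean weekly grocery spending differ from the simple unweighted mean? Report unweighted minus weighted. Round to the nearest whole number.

Unweighted sum = 1940
Unweighted mean = 1940 / 6 = 323.33333
Weighted sum = 415×152 + 275×551 + 385×544 + 170×944 + 295×511 + 400×397
  = 894070
Sum of weights = 152 + 551 + 544 + 944 + 511 + 397 = 3099
Weighted mean = 894070 / 3099 = 288.50274
Difference (unweighted minus weighted) = 34.830591

35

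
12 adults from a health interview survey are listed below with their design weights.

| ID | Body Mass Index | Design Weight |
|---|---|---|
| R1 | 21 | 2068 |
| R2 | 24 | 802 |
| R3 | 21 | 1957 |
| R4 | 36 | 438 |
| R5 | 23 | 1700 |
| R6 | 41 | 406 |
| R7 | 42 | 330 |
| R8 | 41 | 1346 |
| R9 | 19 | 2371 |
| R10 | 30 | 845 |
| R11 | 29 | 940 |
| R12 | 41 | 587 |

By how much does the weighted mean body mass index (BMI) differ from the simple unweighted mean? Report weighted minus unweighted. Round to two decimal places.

-4.12

Unweighted sum = 368
Unweighted mean = 368 / 12 = 30.666667
Weighted sum = 21×2068 + 24×802 + 21×1957 + 36×438 + 23×1700 + 41×406 + 42×330 + 41×1346 + 19×2371 + 30×845 + 29×940 + 41×587
  = 43428 + 19248 + 41097 + 15768 + 39100 + 16646 + 13860 + 55186 + 45049 + 25350 + 27260 + 24067 = 366059
Sum of weights = 13790
Weighted mean = 366059 / 13790 = 26.54525
Difference (weighted minus unweighted) = -4.1214165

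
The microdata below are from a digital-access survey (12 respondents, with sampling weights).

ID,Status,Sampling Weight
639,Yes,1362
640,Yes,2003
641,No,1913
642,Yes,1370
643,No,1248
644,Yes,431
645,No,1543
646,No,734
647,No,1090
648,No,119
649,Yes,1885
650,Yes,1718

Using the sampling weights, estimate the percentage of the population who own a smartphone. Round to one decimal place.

Sum of weights for 'Yes' = 1362 + 2003 + 1370 + 431 + 1885 + 1718 = 8769
Total weight = 1362 + 2003 + 1913 + 1370 + 1248 + 431 + 1543 + 734 + 1090 + 119 + 1885 + 1718 = 15416
Weighted proportion = 8769 / 15416 = 0.5688246 → 56.88246%

56.9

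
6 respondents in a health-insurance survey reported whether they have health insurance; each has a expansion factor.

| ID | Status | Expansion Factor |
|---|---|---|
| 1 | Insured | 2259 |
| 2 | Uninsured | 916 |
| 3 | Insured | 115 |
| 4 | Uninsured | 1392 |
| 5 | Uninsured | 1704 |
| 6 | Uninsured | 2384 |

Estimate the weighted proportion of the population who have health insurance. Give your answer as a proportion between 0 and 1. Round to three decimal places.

Sum of weights for 'Insured' = 2259 + 115 = 2374
Total weight = 2259 + 916 + 115 + 1392 + 1704 + 2384 = 8770
Weighted proportion = 2374 / 8770 = 0.27069555

0.271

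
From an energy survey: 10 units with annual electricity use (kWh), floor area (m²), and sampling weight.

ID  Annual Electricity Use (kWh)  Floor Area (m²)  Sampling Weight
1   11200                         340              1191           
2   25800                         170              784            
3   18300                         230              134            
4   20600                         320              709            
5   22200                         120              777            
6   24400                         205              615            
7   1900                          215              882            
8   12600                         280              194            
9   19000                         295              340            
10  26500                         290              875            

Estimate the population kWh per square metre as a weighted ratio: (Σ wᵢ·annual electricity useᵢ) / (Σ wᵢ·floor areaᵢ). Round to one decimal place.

72.3

Σ wᵢ·y = 11200×1191 + 25800×784 + 18300×134 + 20600×709 + 22200×777 + 24400×615 + 1900×882 + 12600×194 + 19000×340 + 26500×875
  = 116647100
Σ wᵢ·x = 1613235
Ratio = 116647100 / 1613235 = 72.306329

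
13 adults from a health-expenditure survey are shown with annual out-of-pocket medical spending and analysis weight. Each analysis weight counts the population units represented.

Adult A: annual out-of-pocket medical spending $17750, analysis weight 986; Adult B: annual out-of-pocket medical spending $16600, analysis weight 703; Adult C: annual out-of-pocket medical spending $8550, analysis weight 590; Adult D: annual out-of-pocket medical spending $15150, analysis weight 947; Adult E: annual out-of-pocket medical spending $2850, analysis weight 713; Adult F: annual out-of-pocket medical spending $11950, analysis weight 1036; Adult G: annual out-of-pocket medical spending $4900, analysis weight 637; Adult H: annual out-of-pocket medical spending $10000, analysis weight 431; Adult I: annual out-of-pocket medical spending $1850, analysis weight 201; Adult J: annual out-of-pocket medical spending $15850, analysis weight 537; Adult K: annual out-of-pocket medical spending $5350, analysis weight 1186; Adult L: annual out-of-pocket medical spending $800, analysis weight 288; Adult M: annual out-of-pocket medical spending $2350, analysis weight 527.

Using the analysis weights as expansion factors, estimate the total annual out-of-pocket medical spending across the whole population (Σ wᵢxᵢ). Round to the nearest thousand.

87104000

Weighted total = 87103650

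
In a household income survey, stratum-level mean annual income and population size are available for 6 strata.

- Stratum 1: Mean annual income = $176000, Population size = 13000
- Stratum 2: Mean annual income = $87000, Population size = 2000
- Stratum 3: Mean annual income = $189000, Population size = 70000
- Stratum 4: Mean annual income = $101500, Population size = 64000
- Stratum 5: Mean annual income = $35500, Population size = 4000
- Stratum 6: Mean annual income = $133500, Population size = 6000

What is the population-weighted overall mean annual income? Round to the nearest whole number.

145478

Σ Nₕ·x̄ₕ = 176000×13000 + 87000×2000 + 189000×70000 + 101500×64000 + 35500×4000 + 133500×6000
  = 23131000000
Σ Nₕ = 13000 + 2000 + 70000 + 64000 + 4000 + 6000 = 159000
Overall mean = 23131000000 / 159000 = 145477.99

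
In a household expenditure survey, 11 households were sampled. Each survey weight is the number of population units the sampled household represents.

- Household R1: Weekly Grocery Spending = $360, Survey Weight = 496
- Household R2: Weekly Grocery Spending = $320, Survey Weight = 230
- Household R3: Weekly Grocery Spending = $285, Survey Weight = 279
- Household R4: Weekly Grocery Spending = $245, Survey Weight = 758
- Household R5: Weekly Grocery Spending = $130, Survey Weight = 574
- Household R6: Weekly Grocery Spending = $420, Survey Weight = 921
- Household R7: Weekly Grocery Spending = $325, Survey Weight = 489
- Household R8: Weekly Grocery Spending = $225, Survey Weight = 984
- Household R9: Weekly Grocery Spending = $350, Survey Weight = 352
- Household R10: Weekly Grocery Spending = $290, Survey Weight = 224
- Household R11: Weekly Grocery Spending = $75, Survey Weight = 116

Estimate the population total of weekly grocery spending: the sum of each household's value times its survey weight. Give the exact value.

1556010

Weighted total = 360×496 + 320×230 + 285×279 + 245×758 + 130×574 + 420×921 + 325×489 + 225×984 + 350×352 + 290×224 + 75×116
  = 178560 + 73600 + 79515 + 185710 + 74620 + 386820 + 158925 + 221400 + 123200 + 64960 + 8700 = 1556010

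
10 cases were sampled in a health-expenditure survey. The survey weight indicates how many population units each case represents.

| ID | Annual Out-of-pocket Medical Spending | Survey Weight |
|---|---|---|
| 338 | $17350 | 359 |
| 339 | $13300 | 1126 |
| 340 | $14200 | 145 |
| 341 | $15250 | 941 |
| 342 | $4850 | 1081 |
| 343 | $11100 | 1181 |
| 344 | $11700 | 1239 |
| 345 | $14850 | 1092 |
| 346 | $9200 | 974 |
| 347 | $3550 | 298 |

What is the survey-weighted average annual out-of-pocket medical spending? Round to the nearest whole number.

11462

Weighted sum = 96696850
Sum of weights = 359 + 1126 + 145 + 941 + 1081 + 1181 + 1239 + 1092 + 974 + 298 = 8436
Weighted mean = 96696850 / 8436 = 11462.405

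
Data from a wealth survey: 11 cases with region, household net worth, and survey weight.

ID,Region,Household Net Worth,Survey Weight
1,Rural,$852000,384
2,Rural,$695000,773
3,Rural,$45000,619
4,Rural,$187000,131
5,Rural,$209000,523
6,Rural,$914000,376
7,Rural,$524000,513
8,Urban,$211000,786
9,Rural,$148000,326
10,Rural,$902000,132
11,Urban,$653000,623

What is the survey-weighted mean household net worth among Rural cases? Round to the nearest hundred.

478100

Rural rows: 1, 2, 3, 4, 5, 6, 7, 9, 10
Weighted sum = 852000×384 + 695000×773 + 45000×619 + 187000×131 + 209000×523 + 914000×376 + 524000×513 + 148000×326 + 902000×132
  = 327168000 + 537235000 + 27855000 + 24497000 + 109307000 + 343664000 + 268812000 + 48248000 + 119064000 = 1805850000
Sum of weights = 384 + 773 + 619 + 131 + 523 + 376 + 513 + 326 + 132 = 3777
Weighted mean = 1805850000 / 3777 = 478117.55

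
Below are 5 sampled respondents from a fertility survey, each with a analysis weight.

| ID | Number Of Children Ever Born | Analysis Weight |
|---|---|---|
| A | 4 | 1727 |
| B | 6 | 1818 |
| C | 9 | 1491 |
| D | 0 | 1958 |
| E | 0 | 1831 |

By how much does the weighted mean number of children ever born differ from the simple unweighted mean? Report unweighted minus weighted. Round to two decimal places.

Unweighted sum = 4 + 6 + 9 + 0 + 0 = 19
Unweighted mean = 19 / 5 = 3.8
Weighted sum = 4×1727 + 6×1818 + 9×1491 + 0×1958 + 0×1831
  = 31235
Sum of weights = 1727 + 1818 + 1491 + 1958 + 1831 = 8825
Weighted mean = 31235 / 8825 = 3.5393768
Difference (unweighted minus weighted) = 0.26062323

0.26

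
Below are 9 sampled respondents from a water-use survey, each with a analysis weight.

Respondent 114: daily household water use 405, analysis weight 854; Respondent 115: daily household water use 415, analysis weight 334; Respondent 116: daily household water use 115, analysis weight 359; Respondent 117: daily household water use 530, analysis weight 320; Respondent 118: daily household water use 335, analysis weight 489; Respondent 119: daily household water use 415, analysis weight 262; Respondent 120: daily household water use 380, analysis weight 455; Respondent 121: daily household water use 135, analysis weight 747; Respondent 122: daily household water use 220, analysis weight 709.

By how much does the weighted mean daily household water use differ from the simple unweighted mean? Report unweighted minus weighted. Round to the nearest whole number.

19

Unweighted sum = 405 + 415 + 115 + 530 + 335 + 415 + 380 + 135 + 220 = 2950
Unweighted mean = 2950 / 9 = 327.77778
Weighted sum = 405×854 + 415×334 + 115×359 + 530×320 + 335×489 + 415×262 + 380×455 + 135×747 + 220×709
  = 345870 + 138610 + 41285 + 169600 + 163815 + 108730 + 172900 + 100845 + 155980 = 1397635
Sum of weights = 854 + 334 + 359 + 320 + 489 + 262 + 455 + 747 + 709 = 4529
Weighted mean = 1397635 / 4529 = 308.59682
Difference (unweighted minus weighted) = 19.180957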